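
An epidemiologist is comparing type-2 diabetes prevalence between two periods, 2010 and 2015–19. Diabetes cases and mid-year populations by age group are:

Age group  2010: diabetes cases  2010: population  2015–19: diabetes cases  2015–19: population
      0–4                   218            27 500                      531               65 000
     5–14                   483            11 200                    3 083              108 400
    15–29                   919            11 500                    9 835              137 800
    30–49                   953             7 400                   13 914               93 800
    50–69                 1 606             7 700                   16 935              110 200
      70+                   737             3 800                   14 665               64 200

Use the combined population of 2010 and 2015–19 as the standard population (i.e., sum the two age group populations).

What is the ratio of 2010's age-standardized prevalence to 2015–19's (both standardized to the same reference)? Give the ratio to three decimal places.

Age-specific rates per 1 000 for 2010: 7.927, 43.125, 79.913, 128.784, 208.571, 193.947.
For 2015–19: 8.169, 28.441, 71.372, 148.337, 153.675, 228.427.
Combined standard total = 648 500; weights = 0.1426, 0.1844, 0.2302, 0.1561, 0.1818, 0.1049.
2010: 0.1426×7.927 + 0.1844×43.125 + 0.2302×79.913 + 0.1561×128.784 + 0.1818×208.571 + 0.1049×193.947 = 105.8349 per 1 000.
2015–19: 0.1426×8.169 + 0.1844×28.441 + 0.2302×71.372 + 0.1561×148.337 + 0.1818×153.675 + 0.1049×228.427 = 97.8812 per 1 000.
Ratio = 105.8349 ÷ 97.8812 = 1.08126.

1.081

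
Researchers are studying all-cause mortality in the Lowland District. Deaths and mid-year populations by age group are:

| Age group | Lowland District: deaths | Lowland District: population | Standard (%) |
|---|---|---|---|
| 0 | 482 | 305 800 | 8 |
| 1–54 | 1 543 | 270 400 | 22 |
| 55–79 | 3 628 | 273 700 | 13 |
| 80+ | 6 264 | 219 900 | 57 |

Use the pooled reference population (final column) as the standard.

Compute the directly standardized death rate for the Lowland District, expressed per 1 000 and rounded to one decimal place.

Age-specific rates per 1 000 for the Lowland District: 1.576, 5.706, 13.255, 28.486.
Standard weights: 0.08, 0.22, 0.13, 0.57.
Standardized rate: 0.0800×1.576 + 0.2200×5.706 + 0.1300×13.255 + 0.5700×28.486 = 19.3415 per 1 000.

19.3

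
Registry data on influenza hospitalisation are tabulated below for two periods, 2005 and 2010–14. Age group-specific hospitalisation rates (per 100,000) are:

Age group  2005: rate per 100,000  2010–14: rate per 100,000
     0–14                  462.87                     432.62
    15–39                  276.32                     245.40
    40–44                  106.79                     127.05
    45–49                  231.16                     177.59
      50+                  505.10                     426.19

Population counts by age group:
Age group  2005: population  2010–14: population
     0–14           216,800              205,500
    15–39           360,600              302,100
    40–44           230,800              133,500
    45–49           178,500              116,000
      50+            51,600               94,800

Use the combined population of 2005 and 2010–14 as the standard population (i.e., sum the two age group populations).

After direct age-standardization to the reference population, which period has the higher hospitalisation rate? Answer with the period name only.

2005

Combined standard total = 1,890,200; weights = 0.2234, 0.3506, 0.1927, 0.1558, 0.0775.
2005: 0.2234×462.87 + 0.3506×276.32 + 0.1927×106.79 + 0.1558×231.16 + 0.0775×505.10 = 296.0079 per 100,000.
2010–14: 0.2234×432.62 + 0.3506×245.40 + 0.1927×127.05 + 0.1558×177.59 + 0.0775×426.19 = 267.8557 per 100,000.
The crude rates (281.19 vs 282.90) would put 2010–14 higher, but that reflects its age composition; once standardized to a common age structure, 2005 has the higher underlying rate.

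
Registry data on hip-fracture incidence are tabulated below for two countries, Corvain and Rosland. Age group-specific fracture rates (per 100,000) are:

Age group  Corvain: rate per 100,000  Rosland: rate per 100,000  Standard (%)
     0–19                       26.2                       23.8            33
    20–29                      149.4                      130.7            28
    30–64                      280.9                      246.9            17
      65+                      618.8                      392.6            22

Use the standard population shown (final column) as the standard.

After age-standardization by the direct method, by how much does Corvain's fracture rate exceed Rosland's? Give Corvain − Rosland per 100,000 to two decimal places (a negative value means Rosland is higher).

61.57

Standard weights: 0.33, 0.28, 0.17, 0.22.
Corvain: 0.3300×26.2 + 0.2800×149.4 + 0.1700×280.9 + 0.2200×618.8 = 234.3670 per 100,000.
Rosland: 0.3300×23.8 + 0.2800×130.7 + 0.1700×246.9 + 0.2200×392.6 = 172.7950 per 100,000.
Difference = 234.3670 − 172.7950 = 61.5720.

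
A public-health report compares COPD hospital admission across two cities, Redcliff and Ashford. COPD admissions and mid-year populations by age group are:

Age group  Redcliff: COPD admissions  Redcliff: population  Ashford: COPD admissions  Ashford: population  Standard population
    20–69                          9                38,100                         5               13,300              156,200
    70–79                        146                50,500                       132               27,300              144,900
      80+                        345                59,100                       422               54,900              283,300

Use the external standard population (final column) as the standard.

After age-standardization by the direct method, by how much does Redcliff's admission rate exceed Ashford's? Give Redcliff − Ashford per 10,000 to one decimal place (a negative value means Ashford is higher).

Age-specific rates per 10,000 for Redcliff: 2.36, 28.91, 58.38.
For Ashford: 3.76, 48.35, 76.87.
Standard total = 584,400; weights = 0.2673, 0.2479, 0.4848.
Redcliff: 0.2673×2.36 + 0.2479×28.91 + 0.4848×58.38 = 36.0985 per 10,000.
Ashford: 0.2673×3.76 + 0.2479×48.35 + 0.4848×76.87 = 50.2563 per 10,000.
Difference = 36.0985 − 50.2563 = -14.1578.

-14.2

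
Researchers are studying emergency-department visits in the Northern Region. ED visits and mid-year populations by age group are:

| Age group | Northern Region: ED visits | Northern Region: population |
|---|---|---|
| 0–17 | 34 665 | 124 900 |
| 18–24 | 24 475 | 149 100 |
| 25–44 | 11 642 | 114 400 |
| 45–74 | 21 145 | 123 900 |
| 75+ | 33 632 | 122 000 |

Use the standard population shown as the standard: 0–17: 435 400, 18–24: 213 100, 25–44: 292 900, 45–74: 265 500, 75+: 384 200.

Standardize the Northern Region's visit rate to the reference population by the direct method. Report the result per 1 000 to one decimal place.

Age-specific rates per 1 000 for the Northern Region: 277.542, 164.152, 101.766, 170.662, 275.672.
Standard total = 1 591 100; weights = 0.2736, 0.1339, 0.1841, 0.1669, 0.2415.
Standardized rate: 0.2736×277.542 + 0.1339×164.152 + 0.1841×101.766 + 0.1669×170.662 + 0.2415×275.672 = 211.7112 per 1 000.

211.7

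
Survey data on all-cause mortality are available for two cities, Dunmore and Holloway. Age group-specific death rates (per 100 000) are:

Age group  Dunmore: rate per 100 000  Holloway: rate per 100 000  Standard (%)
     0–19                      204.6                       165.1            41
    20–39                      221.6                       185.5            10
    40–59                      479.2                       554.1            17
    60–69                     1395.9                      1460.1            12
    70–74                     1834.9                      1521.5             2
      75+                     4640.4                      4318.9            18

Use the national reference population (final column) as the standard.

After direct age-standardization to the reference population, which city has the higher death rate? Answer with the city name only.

Dunmore

Standard weights: 0.41, 0.10, 0.17, 0.12, 0.02, 0.18.
Dunmore: 0.4100×204.6 + 0.1000×221.6 + 0.1700×479.2 + 0.1200×1395.9 + 0.0200×1834.9 + 0.1800×4640.4 = 1226.9880 per 100 000.
Holloway: 0.4100×165.1 + 0.1000×185.5 + 0.1700×554.1 + 0.1200×1460.1 + 0.0200×1521.5 + 0.1800×4318.9 = 1163.4820 per 100 000.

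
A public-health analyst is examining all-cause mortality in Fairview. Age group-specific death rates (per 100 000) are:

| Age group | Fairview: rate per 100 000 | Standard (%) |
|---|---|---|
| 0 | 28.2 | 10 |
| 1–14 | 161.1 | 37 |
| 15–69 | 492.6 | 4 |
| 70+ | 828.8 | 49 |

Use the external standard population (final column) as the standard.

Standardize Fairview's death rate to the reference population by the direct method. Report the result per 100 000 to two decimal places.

488.24

Standard weights: 0.10, 0.37, 0.04, 0.49.
Standardized rate: 0.1000×28.2 + 0.3700×161.1 + 0.0400×492.6 + 0.4900×828.8 = 488.2430 per 100 000.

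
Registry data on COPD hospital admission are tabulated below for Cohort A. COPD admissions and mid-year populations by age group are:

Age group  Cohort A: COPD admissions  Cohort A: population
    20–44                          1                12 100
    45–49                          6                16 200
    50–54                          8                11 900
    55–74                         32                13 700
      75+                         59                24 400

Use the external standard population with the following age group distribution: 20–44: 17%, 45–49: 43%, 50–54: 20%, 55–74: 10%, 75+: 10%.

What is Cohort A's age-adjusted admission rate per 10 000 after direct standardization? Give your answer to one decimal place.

Age-specific rates per 10 000 for Cohort A: 0.83, 3.70, 6.72, 23.36, 24.18.
Standard weights: 0.17, 0.43, 0.20, 0.10, 0.10.
Standardized rate: 0.1700×0.83 + 0.4300×3.70 + 0.2000×6.72 + 0.1000×23.36 + 0.1000×24.18 = 7.8314 per 10 000.

7.8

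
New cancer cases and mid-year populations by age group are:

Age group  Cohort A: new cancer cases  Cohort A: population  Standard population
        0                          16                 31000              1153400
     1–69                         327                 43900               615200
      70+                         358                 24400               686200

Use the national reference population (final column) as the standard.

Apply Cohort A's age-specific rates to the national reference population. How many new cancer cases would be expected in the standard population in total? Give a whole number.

15246

Age-specific rates per 100000 for Cohort A: 51.61, 744.87, 1467.21.
Expected new cancer cases = Σ (standard pop × age-specific rate ÷ 100000)
= 1153400×51.61/100000 + 615200×744.87/100000 + 686200×1467.21/100000
= 595.30 + 4582.47 + 10068.02 = 15245.79.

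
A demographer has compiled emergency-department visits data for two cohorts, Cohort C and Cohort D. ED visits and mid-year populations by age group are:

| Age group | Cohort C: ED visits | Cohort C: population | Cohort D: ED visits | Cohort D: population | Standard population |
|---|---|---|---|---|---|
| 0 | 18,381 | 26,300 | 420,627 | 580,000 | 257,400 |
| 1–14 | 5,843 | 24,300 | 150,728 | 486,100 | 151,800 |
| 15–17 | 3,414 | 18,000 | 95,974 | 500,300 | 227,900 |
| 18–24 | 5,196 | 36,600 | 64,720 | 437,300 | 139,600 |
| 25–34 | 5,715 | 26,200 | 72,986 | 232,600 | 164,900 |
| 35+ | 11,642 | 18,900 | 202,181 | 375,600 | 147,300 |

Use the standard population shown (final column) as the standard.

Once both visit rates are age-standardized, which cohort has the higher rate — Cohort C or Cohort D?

Cohort D

Age-specific rates per 1,000 for Cohort C: 698.897, 240.453, 189.667, 141.967, 218.130, 615.979.
For Cohort D: 725.219, 310.076, 191.833, 147.999, 313.783, 538.288.
Standard total = 1,088,900; weights = 0.2364, 0.1394, 0.2093, 0.1282, 0.1514, 0.1353.
Cohort C: 0.2364×698.897 + 0.1394×240.453 + 0.2093×189.667 + 0.1282×141.967 + 0.1514×218.130 + 0.1353×615.979 = 372.9854 per 1,000.
Cohort D: 0.2364×725.219 + 0.1394×310.076 + 0.2093×191.833 + 0.1282×147.999 + 0.1514×313.783 + 0.1353×538.288 = 394.1161 per 1,000.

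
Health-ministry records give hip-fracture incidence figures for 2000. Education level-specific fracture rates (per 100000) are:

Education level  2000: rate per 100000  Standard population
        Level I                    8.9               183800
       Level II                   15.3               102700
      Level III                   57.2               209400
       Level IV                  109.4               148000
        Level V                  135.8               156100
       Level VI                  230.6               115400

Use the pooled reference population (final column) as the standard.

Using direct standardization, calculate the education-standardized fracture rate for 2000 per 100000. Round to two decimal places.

Standard total = 915400; weights = 0.2008, 0.1122, 0.2288, 0.1617, 0.1705, 0.1261.
Standardized rate: 0.2008×8.9 + 0.1122×15.3 + 0.2288×57.2 + 0.1617×109.4 + 0.1705×135.8 + 0.1261×230.6 = 86.5039 per 100000.

86.50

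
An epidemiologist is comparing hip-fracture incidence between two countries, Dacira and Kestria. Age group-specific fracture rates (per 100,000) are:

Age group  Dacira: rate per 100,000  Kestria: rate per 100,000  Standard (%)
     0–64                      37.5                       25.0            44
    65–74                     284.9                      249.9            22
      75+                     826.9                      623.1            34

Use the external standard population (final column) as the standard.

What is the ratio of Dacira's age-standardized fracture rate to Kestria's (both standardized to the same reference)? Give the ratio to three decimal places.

Standard weights: 0.44, 0.22, 0.34.
Dacira: 0.4400×37.5 + 0.2200×284.9 + 0.3400×826.9 = 360.3240 per 100,000.
Kestria: 0.4400×25.0 + 0.2200×249.9 + 0.3400×623.1 = 277.8320 per 100,000.
Ratio = 360.3240 ÷ 277.8320 = 1.29691.

1.297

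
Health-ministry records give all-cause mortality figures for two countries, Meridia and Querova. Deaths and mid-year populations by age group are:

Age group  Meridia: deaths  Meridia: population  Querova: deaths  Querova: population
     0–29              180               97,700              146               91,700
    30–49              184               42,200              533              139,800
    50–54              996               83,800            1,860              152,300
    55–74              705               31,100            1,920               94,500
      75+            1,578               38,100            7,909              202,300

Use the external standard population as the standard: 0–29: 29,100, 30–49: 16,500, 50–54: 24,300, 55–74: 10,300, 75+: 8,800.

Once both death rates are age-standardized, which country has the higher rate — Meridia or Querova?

Age-specific rates per 1,000 for Meridia: 1.842, 4.360, 11.885, 22.669, 41.417.
For Querova: 1.592, 3.813, 12.213, 20.317, 39.095.
Standard total = 89,000; weights = 0.3270, 0.1854, 0.2730, 0.1157, 0.0989.
Meridia: 0.3270×1.842 + 0.1854×4.360 + 0.2730×11.885 + 0.1157×22.669 + 0.0989×41.417 = 11.3745 per 1,000.
Querova: 0.3270×1.592 + 0.1854×3.813 + 0.2730×12.213 + 0.1157×20.317 + 0.0989×39.095 = 10.7789 per 1,000.
The crude rates (12.44 vs 18.17) would put Querova higher, but that reflects its age composition; once standardized to a common age structure, Meridia has the higher underlying rate.

Meridia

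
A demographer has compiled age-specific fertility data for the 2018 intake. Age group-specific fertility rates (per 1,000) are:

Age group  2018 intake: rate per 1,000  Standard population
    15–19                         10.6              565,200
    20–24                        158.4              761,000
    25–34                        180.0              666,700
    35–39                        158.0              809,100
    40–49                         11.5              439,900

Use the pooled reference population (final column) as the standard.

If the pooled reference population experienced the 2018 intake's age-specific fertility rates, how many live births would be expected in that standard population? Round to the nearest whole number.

Expected live births = Σ (standard pop × age-specific rate ÷ 1,000)
= 565,200×10.6/1,000 + 761,000×158.4/1,000 + 666,700×180.0/1,000 + 809,100×158.0/1,000 + 439,900×11.5/1,000
= 5991.12 + 120542.40 + 120006.00 + 127837.80 + 5058.85 = 379436.17.

379436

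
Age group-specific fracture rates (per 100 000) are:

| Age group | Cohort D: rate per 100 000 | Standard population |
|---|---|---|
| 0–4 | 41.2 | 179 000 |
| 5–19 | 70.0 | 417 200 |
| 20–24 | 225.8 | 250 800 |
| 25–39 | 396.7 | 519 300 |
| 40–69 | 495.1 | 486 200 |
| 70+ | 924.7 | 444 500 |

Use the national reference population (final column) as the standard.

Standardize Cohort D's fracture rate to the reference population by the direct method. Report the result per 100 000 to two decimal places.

414.00

Standard total = 2 297 000; weights = 0.0779, 0.1816, 0.1092, 0.2261, 0.2117, 0.1935.
Standardized rate: 0.0779×41.2 + 0.1816×70.0 + 0.1092×225.8 + 0.2261×396.7 + 0.2117×495.1 + 0.1935×924.7 = 414.0020 per 100 000.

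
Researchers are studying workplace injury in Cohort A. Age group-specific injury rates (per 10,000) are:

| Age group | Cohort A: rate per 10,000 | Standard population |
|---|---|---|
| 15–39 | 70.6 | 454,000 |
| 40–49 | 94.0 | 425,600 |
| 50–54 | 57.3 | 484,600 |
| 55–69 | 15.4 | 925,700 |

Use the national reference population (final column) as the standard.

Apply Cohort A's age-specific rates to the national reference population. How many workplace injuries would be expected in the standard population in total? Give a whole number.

11408

Expected workplace injuries = Σ (standard pop × age-specific rate ÷ 10,000)
= 454,000×70.6/10,000 + 425,600×94.0/10,000 + 484,600×57.3/10,000 + 925,700×15.4/10,000
= 3205.24 + 4000.64 + 2776.76 + 1425.58 = 11408.22.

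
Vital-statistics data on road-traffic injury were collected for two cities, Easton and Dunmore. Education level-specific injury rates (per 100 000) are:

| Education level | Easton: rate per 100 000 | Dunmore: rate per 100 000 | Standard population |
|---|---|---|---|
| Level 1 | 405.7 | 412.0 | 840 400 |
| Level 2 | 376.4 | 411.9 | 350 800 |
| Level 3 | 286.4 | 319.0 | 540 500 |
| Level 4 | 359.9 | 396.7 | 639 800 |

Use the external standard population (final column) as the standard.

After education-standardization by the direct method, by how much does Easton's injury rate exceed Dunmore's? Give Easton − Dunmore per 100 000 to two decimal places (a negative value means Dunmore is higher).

-24.84

Standard total = 2 371 500; weights = 0.3544, 0.1479, 0.2279, 0.2698.
Easton: 0.3544×405.7 + 0.1479×376.4 + 0.2279×286.4 + 0.2698×359.9 = 361.8194 per 100 000.
Dunmore: 0.3544×412.0 + 0.1479×411.9 + 0.2279×319.0 + 0.2698×396.7 = 386.6614 per 100 000.
Difference = 361.8194 − 386.6614 = -24.8420.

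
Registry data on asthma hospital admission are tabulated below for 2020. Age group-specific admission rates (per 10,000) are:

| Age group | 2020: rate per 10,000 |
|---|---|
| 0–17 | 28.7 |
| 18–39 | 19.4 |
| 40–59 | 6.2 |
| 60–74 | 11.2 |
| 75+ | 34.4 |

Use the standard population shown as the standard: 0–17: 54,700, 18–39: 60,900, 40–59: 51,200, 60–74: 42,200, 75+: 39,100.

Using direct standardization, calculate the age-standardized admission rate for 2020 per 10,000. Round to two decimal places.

19.70

Standard total = 248,100; weights = 0.2205, 0.2455, 0.2064, 0.1701, 0.1576.
Standardized rate: 0.2205×28.7 + 0.2455×19.4 + 0.2064×6.2 + 0.1701×11.2 + 0.1576×34.4 = 19.6956 per 10,000.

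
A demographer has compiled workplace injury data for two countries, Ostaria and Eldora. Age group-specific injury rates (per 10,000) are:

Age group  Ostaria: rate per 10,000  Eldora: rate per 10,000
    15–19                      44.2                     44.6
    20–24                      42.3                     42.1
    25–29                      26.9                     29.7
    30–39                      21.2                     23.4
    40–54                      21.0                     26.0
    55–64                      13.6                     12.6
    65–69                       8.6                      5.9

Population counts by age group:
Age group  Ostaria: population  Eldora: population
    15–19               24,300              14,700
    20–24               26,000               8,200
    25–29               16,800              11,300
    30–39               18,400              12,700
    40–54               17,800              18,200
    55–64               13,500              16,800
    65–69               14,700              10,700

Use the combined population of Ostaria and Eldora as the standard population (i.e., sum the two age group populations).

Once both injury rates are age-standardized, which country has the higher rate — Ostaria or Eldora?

Eldora

Combined standard total = 224,100; weights = 0.1740, 0.1526, 0.1254, 0.1388, 0.1606, 0.1352, 0.1133.
Ostaria: 0.1740×44.2 + 0.1526×42.3 + 0.1254×26.9 + 0.1388×21.2 + 0.1606×21.0 + 0.1352×13.6 + 0.1133×8.6 = 26.6497 per 10,000.
Eldora: 0.1740×44.6 + 0.1526×42.1 + 0.1254×29.7 + 0.1388×23.4 + 0.1606×26.0 + 0.1352×12.6 + 0.1133×5.9 = 27.7071 per 10,000.
The crude rates (28.13 vs 25.72) would put Ostaria higher, but that reflects its age composition; once standardized to a common age structure, Eldora has the higher underlying rate.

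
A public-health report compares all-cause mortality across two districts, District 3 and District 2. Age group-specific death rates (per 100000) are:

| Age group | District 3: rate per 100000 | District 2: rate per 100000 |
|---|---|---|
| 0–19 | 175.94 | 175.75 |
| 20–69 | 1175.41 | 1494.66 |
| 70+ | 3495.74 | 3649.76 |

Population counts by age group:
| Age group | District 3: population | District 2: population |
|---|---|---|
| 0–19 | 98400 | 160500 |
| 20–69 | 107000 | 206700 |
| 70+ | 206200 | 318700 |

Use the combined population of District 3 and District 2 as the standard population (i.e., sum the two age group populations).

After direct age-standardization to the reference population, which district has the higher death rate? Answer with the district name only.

Combined standard total = 1097500; weights = 0.2359, 0.2858, 0.4783.
District 3: 0.2359×175.94 + 0.2858×1175.41 + 0.4783×3495.74 = 2049.3767 per 100000.
District 2: 0.2359×175.75 + 0.2858×1494.66 + 0.4783×3649.76 = 2214.2465 per 100000.

District 2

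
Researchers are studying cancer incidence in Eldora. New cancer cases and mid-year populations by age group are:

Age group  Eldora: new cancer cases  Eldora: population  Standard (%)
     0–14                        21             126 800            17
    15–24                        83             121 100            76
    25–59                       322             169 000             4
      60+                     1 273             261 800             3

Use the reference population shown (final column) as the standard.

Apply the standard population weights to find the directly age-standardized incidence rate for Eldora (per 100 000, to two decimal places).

77.11

Age-specific rates per 100 000 for Eldora: 16.56, 68.54, 190.53, 486.25.
Standard weights: 0.17, 0.76, 0.04, 0.03.
Standardized rate: 0.1700×16.56 + 0.7600×68.54 + 0.0400×190.53 + 0.0300×486.25 = 77.1134 per 100 000.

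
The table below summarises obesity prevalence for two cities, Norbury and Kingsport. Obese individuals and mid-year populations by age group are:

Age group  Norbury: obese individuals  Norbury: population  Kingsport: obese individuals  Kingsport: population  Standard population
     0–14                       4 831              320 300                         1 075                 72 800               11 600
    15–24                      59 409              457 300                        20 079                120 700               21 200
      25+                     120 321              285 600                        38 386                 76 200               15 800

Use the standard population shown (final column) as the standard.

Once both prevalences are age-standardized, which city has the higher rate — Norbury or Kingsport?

Kingsport

Age-specific rates per 1 000 for Norbury: 15.083, 129.913, 421.292.
For Kingsport: 14.766, 166.355, 503.753.
Standard total = 48 600; weights = 0.2387, 0.4362, 0.3251.
Norbury: 0.2387×15.083 + 0.4362×129.913 + 0.3251×421.292 = 197.2329 per 1 000.
Kingsport: 0.2387×14.766 + 0.4362×166.355 + 0.3251×503.753 = 239.8624 per 1 000.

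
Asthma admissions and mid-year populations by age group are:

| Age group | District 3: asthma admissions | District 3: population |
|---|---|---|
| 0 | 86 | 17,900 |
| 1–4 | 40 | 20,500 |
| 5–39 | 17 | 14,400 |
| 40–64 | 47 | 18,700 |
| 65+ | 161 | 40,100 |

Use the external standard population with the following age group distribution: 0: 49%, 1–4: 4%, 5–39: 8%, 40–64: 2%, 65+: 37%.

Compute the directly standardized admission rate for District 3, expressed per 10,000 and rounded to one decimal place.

Age-specific rates per 10,000 for District 3: 48.04, 19.51, 11.81, 25.13, 40.15.
Standard weights: 0.49, 0.04, 0.08, 0.02, 0.37.
Standardized rate: 0.4900×48.04 + 0.0400×19.51 + 0.0800×11.81 + 0.0200×25.13 + 0.3700×40.15 = 40.6249 per 10,000.

40.6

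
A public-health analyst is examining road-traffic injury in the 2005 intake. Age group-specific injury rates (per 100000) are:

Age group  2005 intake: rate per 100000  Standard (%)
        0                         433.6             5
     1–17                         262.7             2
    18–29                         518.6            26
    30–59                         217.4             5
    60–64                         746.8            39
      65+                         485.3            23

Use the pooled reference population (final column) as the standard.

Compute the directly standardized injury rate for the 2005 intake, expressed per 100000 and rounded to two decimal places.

575.51

Standard weights: 0.05, 0.02, 0.26, 0.05, 0.39, 0.23.
Standardized rate: 0.0500×433.6 + 0.0200×262.7 + 0.2600×518.6 + 0.0500×217.4 + 0.3900×746.8 + 0.2300×485.3 = 575.5110 per 100000.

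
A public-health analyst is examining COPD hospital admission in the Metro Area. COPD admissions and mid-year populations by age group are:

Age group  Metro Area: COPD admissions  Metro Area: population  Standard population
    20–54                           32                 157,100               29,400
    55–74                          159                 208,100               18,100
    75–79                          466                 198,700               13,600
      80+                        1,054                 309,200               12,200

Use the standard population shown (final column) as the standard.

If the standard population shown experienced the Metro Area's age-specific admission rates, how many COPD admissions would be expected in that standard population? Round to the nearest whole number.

93

Age-specific rates per 10,000 for the Metro Area: 2.04, 7.64, 23.45, 34.09.
Expected COPD admissions = Σ (standard pop × age-specific rate ÷ 10,000)
= 29,400×2.04/10,000 + 18,100×7.64/10,000 + 13,600×23.45/10,000 + 12,200×34.09/10,000
= 5.99 + 13.83 + 31.90 + 41.59 = 93.30.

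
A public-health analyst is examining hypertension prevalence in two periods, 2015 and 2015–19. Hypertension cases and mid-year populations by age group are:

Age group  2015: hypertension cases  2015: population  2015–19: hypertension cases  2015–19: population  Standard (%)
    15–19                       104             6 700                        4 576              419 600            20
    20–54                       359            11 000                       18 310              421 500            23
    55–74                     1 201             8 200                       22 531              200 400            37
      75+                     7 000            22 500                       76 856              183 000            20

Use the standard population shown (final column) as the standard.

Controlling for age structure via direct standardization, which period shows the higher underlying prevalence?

2015–19

Age-specific rates per 1 000 for 2015: 15.522, 32.636, 146.463, 311.111.
For 2015–19: 10.906, 43.440, 112.430, 419.978.
Standard weights: 0.20, 0.23, 0.37, 0.20.
2015: 0.2000×15.522 + 0.2300×32.636 + 0.3700×146.463 + 0.2000×311.111 = 127.0245 per 1 000.
2015–19: 0.2000×10.906 + 0.2300×43.440 + 0.3700×112.430 + 0.2000×419.978 = 137.7671 per 1 000.
The crude rates (179.01 vs 99.86) would put 2015 higher, but that reflects its age composition; once standardized to a common age structure, 2015–19 has the higher underlying rate.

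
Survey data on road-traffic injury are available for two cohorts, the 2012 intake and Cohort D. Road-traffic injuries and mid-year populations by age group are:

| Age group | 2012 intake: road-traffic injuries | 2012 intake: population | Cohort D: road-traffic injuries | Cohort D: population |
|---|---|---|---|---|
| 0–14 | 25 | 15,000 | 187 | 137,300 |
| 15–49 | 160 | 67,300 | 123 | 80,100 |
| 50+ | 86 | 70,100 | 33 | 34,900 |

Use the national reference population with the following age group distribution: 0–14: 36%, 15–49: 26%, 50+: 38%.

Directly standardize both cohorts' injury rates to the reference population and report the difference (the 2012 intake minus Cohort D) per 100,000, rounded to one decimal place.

43.5

Age-specific rates per 100,000 for the 2012 intake: 166.67, 237.74, 122.68.
For Cohort D: 136.20, 153.56, 94.56.
Standard weights: 0.36, 0.26, 0.38.
The 2012 intake: 0.3600×166.67 + 0.2600×237.74 + 0.3800×122.68 = 168.4319 per 100,000.
Cohort D: 0.3600×136.20 + 0.2600×153.56 + 0.3800×94.56 = 124.8876 per 100,000.
Difference = 168.4319 − 124.8876 = 43.5443.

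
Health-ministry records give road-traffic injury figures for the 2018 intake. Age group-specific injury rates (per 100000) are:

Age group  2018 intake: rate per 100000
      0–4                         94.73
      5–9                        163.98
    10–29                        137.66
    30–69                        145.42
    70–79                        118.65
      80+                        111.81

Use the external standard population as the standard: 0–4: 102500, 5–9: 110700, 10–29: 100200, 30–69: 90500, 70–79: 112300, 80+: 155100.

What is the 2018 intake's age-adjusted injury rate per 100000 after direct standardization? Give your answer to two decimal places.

Standard total = 671300; weights = 0.1527, 0.1649, 0.1493, 0.1348, 0.1673, 0.2310.
Standardized rate: 0.1527×94.73 + 0.1649×163.98 + 0.1493×137.66 + 0.1348×145.42 + 0.1673×118.65 + 0.2310×111.81 = 127.3389 per 100000.

127.34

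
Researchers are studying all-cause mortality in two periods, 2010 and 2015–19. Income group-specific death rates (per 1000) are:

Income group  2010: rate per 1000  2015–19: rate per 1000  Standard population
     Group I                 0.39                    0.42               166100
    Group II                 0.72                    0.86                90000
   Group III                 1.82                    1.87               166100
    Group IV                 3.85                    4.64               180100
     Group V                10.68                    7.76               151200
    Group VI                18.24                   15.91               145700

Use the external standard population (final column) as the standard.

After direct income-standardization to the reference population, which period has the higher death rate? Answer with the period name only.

2010

Standard total = 899200; weights = 0.1847, 0.1001, 0.1847, 0.2003, 0.1681, 0.1620.
2010: 0.1847×0.39 + 0.1001×0.72 + 0.1847×1.82 + 0.2003×3.85 + 0.1681×10.68 + 0.1620×18.24 = 6.0027 per 1000.
2015–19: 0.1847×0.42 + 0.1001×0.86 + 0.1847×1.87 + 0.2003×4.64 + 0.1681×7.76 + 0.1620×15.91 = 5.3212 per 1000.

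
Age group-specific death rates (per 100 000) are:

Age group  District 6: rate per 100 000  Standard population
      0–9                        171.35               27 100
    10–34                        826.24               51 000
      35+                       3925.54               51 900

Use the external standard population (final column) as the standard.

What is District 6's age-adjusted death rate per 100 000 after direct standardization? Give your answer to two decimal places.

1927.06

Standard total = 130 000; weights = 0.2085, 0.3923, 0.3992.
Standardized rate: 0.2085×171.35 + 0.3923×826.24 + 0.3992×3925.54 = 1927.0565 per 100 000.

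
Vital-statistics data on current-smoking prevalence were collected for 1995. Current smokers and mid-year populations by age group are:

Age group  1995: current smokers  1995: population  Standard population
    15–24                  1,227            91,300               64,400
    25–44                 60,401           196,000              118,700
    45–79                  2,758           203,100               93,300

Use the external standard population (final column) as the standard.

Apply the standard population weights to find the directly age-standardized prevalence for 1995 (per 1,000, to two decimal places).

Age-specific rates per 1,000 for 1995: 13.439, 308.168, 13.580.
Standard total = 276,400; weights = 0.2330, 0.4295, 0.3376.
Standardized rate: 0.2330×13.439 + 0.4295×308.168 + 0.3376×13.580 = 140.0580 per 1,000.

140.06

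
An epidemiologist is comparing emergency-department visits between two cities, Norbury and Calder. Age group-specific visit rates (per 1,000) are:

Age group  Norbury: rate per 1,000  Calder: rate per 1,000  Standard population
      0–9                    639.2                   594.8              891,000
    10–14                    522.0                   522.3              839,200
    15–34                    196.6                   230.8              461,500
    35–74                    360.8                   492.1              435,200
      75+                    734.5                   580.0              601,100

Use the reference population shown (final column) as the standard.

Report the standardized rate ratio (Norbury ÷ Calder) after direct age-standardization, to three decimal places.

Standard total = 3,228,000; weights = 0.2760, 0.2600, 0.1430, 0.1348, 0.1862.
Norbury: 0.2760×639.2 + 0.2600×522.0 + 0.1430×196.6 + 0.1348×360.8 + 0.1862×734.5 = 525.6656 per 1,000.
Calder: 0.2760×594.8 + 0.2600×522.3 + 0.1430×230.8 + 0.1348×492.1 + 0.1862×580.0 = 507.3095 per 1,000.
Ratio = 525.6656 ÷ 507.3095 = 1.03618.

1.036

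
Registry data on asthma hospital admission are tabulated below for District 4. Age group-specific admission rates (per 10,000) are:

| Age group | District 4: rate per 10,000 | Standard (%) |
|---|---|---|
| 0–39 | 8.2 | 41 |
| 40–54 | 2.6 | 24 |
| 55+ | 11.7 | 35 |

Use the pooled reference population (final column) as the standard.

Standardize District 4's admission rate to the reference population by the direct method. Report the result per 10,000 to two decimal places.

Standard weights: 0.41, 0.24, 0.35.
Standardized rate: 0.4100×8.2 + 0.2400×2.6 + 0.3500×11.7 = 8.0810 per 10,000.

8.08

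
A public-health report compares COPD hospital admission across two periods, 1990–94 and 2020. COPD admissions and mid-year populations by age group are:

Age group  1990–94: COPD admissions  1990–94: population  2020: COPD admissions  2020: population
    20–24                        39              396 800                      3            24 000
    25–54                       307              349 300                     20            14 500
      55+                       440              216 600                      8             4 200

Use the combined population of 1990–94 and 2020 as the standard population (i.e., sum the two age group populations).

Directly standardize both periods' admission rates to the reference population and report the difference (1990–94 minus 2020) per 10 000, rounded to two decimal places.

Age-specific rates per 10 000 for 1990–94: 0.98, 8.79, 20.31.
For 2020: 1.25, 13.79, 19.05.
Combined standard total = 1 005 400; weights = 0.4185, 0.3618, 0.2196.
1990–94: 0.4185×0.98 + 0.3618×8.79 + 0.2196×20.31 = 8.0529 per 10 000.
2020: 0.4185×1.25 + 0.3618×13.79 + 0.2196×19.05 = 9.6973 per 10 000.
Difference = 8.0529 − 9.6973 = -1.6444.

-1.64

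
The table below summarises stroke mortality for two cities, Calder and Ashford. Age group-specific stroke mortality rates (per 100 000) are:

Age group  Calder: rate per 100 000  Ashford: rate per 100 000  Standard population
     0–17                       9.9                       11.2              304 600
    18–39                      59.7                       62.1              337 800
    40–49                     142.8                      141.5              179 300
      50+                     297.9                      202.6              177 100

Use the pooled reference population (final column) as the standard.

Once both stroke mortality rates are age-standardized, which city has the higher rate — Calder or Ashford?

Calder

Standard total = 998 800; weights = 0.3050, 0.3382, 0.1795, 0.1773.
Calder: 0.3050×9.9 + 0.3382×59.7 + 0.1795×142.8 + 0.1773×297.9 = 101.6663 per 100 000.
Ashford: 0.3050×11.2 + 0.3382×62.1 + 0.1795×141.5 + 0.1773×202.6 = 85.7432 per 100 000.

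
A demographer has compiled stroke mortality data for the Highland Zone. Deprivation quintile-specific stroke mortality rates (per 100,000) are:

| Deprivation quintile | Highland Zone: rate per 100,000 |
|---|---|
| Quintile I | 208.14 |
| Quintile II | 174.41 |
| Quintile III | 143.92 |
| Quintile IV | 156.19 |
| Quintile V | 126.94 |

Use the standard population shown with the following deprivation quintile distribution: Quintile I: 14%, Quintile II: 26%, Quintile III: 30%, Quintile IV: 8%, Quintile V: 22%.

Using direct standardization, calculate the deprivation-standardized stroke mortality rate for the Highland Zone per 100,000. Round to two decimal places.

158.08

Standard weights: 0.14, 0.26, 0.30, 0.08, 0.22.
Standardized rate: 0.1400×208.14 + 0.2600×174.41 + 0.3000×143.92 + 0.0800×156.19 + 0.2200×126.94 = 158.0842 per 100,000.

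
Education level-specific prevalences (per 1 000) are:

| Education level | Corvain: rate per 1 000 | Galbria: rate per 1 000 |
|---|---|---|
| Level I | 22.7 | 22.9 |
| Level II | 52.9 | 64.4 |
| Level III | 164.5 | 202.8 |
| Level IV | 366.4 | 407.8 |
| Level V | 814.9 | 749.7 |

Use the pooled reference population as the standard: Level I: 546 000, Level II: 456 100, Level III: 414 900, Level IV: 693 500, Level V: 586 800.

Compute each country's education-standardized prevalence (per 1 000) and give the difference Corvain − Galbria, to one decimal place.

-4.3

Standard total = 2 697 300; weights = 0.2024, 0.1691, 0.1538, 0.2571, 0.2176.
Corvain: 0.2024×22.7 + 0.1691×52.9 + 0.1538×164.5 + 0.2571×366.4 + 0.2176×814.9 = 310.3306 per 1 000.
Galbria: 0.2024×22.9 + 0.1691×64.4 + 0.1538×202.8 + 0.2571×407.8 + 0.2176×749.7 = 314.6670 per 1 000.
Difference = 310.3306 − 314.6670 = -4.3364.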